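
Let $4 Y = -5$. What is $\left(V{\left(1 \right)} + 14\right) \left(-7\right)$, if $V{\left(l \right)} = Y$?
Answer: $- \frac{357}{4} \approx -89.25$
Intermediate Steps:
$Y = - \frac{5}{4}$ ($Y = \frac{1}{4} \left(-5\right) = - \frac{5}{4} \approx -1.25$)
$V{\left(l \right)} = - \frac{5}{4}$
$\left(V{\left(1 \right)} + 14\right) \left(-7\right) = \left(- \frac{5}{4} + 14\right) \left(-7\right) = \frac{51}{4} \left(-7\right) = - \frac{357}{4}$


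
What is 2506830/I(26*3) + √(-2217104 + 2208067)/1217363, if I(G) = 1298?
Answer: 1253415/649 + I*√9037/1217363 ≈ 1931.3 + 7.8089e-5*I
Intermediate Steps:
2506830/I(26*3) + √(-2217104 + 2208067)/1217363 = 2506830/1298 + √(-2217104 + 2208067)/1217363 = 2506830*(1/1298) + √(-9037)*(1/1217363) = 1253415/649 + (I*√9037)*(1/1217363) = 1253415/649 + I*√9037/1217363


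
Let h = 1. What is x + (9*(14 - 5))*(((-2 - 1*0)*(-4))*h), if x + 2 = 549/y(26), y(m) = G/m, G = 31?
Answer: 34300/31 ≈ 1106.5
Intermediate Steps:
y(m) = 31/m
x = 14212/31 (x = -2 + 549/((31/26)) = -2 + 549/((31*(1/26))) = -2 + 549/(31/26) = -2 + 549*(26/31) = -2 + 14274/31 = 14212/31 ≈ 458.45)
x + (9*(14 - 5))*(((-2 - 1*0)*(-4))*h) = 14212/31 + (9*(14 - 5))*(((-2 - 1*0)*(-4))*1) = 14212/31 + (9*9)*(((-2 + 0)*(-4))*1) = 14212/31 + 81*(-2*(-4)*1) = 14212/31 + 81*(8*1) = 14212/31 + 81*8 = 14212/31 + 648 = 34300/31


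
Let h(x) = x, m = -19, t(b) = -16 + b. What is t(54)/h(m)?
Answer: -2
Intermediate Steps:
t(54)/h(m) = (-16 + 54)/(-19) = 38*(-1/19) = -2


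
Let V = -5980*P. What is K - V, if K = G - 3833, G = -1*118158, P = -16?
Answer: -217671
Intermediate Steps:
V = 95680 (V = -5980*(-16) = 95680)
G = -118158
K = -121991 (K = -118158 - 3833 = -121991)
K - V = -121991 - 1*95680 = -121991 - 95680 = -217671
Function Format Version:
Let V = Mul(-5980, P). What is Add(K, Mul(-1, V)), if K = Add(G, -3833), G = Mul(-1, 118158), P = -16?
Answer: -217671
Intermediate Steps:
V = 95680 (V = Mul(-5980, -16) = 95680)
G = -118158
K = -121991 (K = Add(-118158, -3833) = -121991)
Add(K, Mul(-1, V)) = Add(-121991, Mul(-1, 95680)) = Add(-121991, -95680) = -217671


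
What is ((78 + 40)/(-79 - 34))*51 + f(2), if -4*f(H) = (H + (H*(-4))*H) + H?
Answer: -5679/113 ≈ -50.257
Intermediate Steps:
f(H) = H² - H/2 (f(H) = -((H + (H*(-4))*H) + H)/4 = -((H + (-4*H)*H) + H)/4 = -((H - 4*H²) + H)/4 = -(-4*H² + 2*H)/4 = H² - H/2)
((78 + 40)/(-79 - 34))*51 + f(2) = ((78 + 40)/(-79 - 34))*51 + 2*(-½ + 2) = (118/(-113))*51 + 2*(3/2) = (118*(-1/113))*51 + 3 = -118/113*51 + 3 = -6018/113 + 3 = -5679/113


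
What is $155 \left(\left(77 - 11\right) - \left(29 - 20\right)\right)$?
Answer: $8835$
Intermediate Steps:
$155 \left(\left(77 - 11\right) - \left(29 - 20\right)\right) = 155 \left(\left(77 - 11\right) - 9\right) = 155 \left(66 - 9\right) = 155 \cdot 57 = 8835$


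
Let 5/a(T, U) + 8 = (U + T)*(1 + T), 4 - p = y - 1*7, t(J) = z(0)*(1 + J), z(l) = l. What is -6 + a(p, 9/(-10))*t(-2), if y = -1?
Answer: -6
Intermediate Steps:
t(J) = 0 (t(J) = 0*(1 + J) = 0)
p = 12 (p = 4 - (-1 - 1*7) = 4 - (-1 - 7) = 4 - 1*(-8) = 4 + 8 = 12)
a(T, U) = 5/(-8 + (1 + T)*(T + U)) (a(T, U) = 5/(-8 + (U + T)*(1 + T)) = 5/(-8 + (T + U)*(1 + T)) = 5/(-8 + (1 + T)*(T + U)))
-6 + a(p, 9/(-10))*t(-2) = -6 + (5/(-8 + 12 + 9/(-10) + 12**2 + 12*(9/(-10))))*0 = -6 + (5/(-8 + 12 + 9*(-1/10) + 144 + 12*(9*(-1/10))))*0 = -6 + (5/(-8 + 12 - 9/10 + 144 + 12*(-9/10)))*0 = -6 + (5/(-8 + 12 - 9/10 + 144 - 54/5))*0 = -6 + (5/(1363/10))*0 = -6 + (5*(10/1363))*0 = -6 + (50/1363)*0 = -6 + 0 = -6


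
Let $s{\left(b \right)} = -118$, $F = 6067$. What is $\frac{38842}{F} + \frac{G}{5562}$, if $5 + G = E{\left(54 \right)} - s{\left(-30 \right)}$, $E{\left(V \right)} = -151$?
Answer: $\frac{107904329}{16872327} \approx 6.3953$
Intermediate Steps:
$G = -38$ ($G = -5 - 33 = -38$)
$\frac{38842}{F} + \frac{G}{5562} = \frac{38842}{6067} - \frac{38}{5562} = 38842 \cdot \frac{1}{6067} - \frac{19}{2781} = \frac{38842}{6067} - \frac{19}{2781} = \frac{107904329}{16872327}$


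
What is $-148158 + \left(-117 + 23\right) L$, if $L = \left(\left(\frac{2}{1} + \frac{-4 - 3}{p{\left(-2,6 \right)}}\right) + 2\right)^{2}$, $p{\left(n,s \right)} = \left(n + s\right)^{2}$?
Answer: $- \frac{19116927}{128} \approx -1.4935 \cdot 10^{5}$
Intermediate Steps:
$L = \frac{3249}{256}$ ($L = \left(\left(\frac{2}{1} + \frac{-4 - 3}{\left(-2 + 6\right)^{2}}\right) + 2\right)^{2} = \left(\left(2 \cdot 1 - \frac{7}{4^{2}}\right) + 2\right)^{2} = \left(\left(2 - \frac{7}{16}\right) + 2\right)^{2} = \left(\frac{25}{16} + 2\right)^{2} = \left(\frac{57}{16}\right)^{2} = \frac{3249}{256} \approx 12.691$)
$-148158 + \left(-117 + 23\right) L = -148158 + \left(-117 + 23\right) \frac{3249}{256} = -148158 - \frac{152703}{128} = - \frac{19116927}{128}$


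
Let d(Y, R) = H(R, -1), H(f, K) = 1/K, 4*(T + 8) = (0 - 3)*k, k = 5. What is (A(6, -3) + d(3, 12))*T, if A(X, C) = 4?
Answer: -141/4 ≈ -35.250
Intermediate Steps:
T = -47/4 (T = -8 + ((0 - 3)*5)/4 = -8 + (-3*5)/4 = -8 + (¼)*(-15) = -8 - 15/4 = -47/4 ≈ -11.750)
H(f, K) = 1/K
d(Y, R) = -1 (d(Y, R) = 1/(-1) = -1)
(A(6, -3) + d(3, 12))*T = (4 - 1)*(-47/4) = 3*(-47/4) = -141/4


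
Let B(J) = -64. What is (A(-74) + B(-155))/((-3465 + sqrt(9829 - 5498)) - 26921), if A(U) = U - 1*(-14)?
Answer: 3767864/923304665 + 124*sqrt(4331)/923304665 ≈ 0.0040897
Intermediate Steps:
A(U) = 14 + U (A(U) = U + 14 = 14 + U)
(A(-74) + B(-155))/((-3465 + sqrt(9829 - 5498)) - 26921) = ((14 - 74) - 64)/((-3465 + sqrt(9829 - 5498)) - 26921) = (-60 - 64)/((-3465 + sqrt(4331)) - 26921) = -124/(-30386 + sqrt(4331))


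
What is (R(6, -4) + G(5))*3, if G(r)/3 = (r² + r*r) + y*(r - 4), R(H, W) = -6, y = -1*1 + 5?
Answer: 468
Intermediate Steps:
y = 4 (y = -1 + 5 = 4)
G(r) = -48 + 6*r² + 12*r (G(r) = 3*((r² + r*r) + 4*(r - 4)) = 3*((r² + r²) + 4*(-4 + r)) = 3*(2*r² + (-16 + 4*r)) = 3*(-16 + 2*r² + 4*r) = -48 + 6*r² + 12*r)
(R(6, -4) + G(5))*3 = (-6 + (-48 + 6*5² + 12*5))*3 = (-6 + (-48 + 6*25 + 60))*3 = (-6 + (-48 + 150 + 60))*3 = (-6 + 162)*3 = 156*3 = 468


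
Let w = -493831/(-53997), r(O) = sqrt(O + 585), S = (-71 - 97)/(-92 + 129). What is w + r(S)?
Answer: 493831/53997 + sqrt(794649)/37 ≈ 33.238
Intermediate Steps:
S = -168/37 ≈ -4.5405
r(O) = sqrt(585 + O)
w = 493831/53997 (w = -493831*(-1/53997) = 493831/53997 ≈ 9.1455)
w + r(S) = 493831/53997 + sqrt(585 - 168/37) = 493831/53997 + sqrt(21477/37) = 493831/53997 + sqrt(794649)/37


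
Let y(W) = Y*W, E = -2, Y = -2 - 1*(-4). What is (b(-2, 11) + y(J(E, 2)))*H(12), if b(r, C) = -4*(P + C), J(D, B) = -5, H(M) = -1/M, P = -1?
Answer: 25/6 ≈ 4.1667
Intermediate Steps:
Y = 2 (Y = -2 + 4 = 2)
y(W) = 2*W
b(r, C) = 4 - 4*C (b(r, C) = -4*(-1 + C) = 4 - 4*C)
(b(-2, 11) + y(J(E, 2)))*H(12) = ((4 - 4*11) + 2*(-5))*(-1/12) = ((4 - 44) - 10)*(-1*1/12) = (-40 - 10)*(-1/12) = -50*(-1/12) = 25/6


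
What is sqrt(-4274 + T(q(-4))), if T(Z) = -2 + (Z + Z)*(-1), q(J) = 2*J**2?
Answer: 2*I*sqrt(1085) ≈ 65.879*I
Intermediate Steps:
T(Z) = -2 - 2*Z (T(Z) = -2 + (2*Z)*(-1) = -2 - 2*Z)
sqrt(-4274 + T(q(-4))) = sqrt(-4274 + (-2 - 4*(-4)**2)) = sqrt(-4274 + (-2 - 4*16)) = sqrt(-4274 + (-2 - 2*32)) = sqrt(-4274 + (-2 - 64)) = sqrt(-4274 - 66) = sqrt(-4340) = 2*I*sqrt(1085)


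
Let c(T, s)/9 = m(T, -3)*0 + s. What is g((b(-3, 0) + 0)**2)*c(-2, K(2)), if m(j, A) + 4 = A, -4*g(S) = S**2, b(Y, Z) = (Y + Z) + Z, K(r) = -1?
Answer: 729/4 ≈ 182.25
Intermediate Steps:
b(Y, Z) = Y + 2*Z
g(S) = -S**2/4
m(j, A) = -4 + A
c(T, s) = 9*s (c(T, s) = 9*((-4 - 3)*0 + s) = 9*(-7*0 + s) = 9*(0 + s) = 9*s)
g((b(-3, 0) + 0)**2)*c(-2, K(2)) = (-((-3 + 2*0) + 0)**4/4)*(9*(-1)) = -((-3 + 0) + 0)**4/4*(-9) = -(-3 + 0)**4/4*(-9) = -((-3)**2)**2/4*(-9) = -1/4*9**2*(-9) = -1/4*81*(-9) = -81/4*(-9) = 729/4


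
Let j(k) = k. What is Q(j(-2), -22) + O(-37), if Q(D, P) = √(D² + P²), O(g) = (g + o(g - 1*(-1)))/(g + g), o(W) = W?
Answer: 73/74 + 2*√122 ≈ 23.077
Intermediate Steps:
O(g) = (1 + 2*g)/(2*g) (O(g) = (g + (g - 1*(-1)))/(g + g) = (g + (g + 1))/((2*g)) = (g + (1 + g))*(1/(2*g)) = (1 + 2*g)*(1/(2*g)) = (1 + 2*g)/(2*g))
Q(j(-2), -22) + O(-37) = √((-2)² + (-22)²) + (½ - 37)/(-37) = √(4 + 484) - 1/37*(-73/2) = √488 + 73/74 = 2*√122 + 73/74 = 73/74 + 2*√122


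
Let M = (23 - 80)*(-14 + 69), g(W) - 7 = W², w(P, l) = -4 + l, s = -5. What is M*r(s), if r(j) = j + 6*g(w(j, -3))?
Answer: -1037685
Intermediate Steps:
g(W) = 7 + W²
r(j) = 336 + j (r(j) = j + 6*(7 + (-4 - 3)²) = j + 6*(7 + (-7)²) = j + 6*(7 + 49) = j + 6*56 = j + 336 = 336 + j)
M = -3135 (M = -57*55 = -3135)
M*r(s) = -3135*(336 - 5) = -3135*331 = -1037685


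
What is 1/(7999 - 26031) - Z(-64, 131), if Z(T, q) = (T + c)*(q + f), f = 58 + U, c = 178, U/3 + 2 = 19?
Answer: -493355521/18032 ≈ -27360.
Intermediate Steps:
U = 51 (U = -6 + 3*19 = -6 + 57 = 51)
f = 109 (f = 58 + 51 = 109)
Z(T, q) = (109 + q)*(178 + T) (Z(T, q) = (T + 178)*(q + 109) = (178 + T)*(109 + q) = (109 + q)*(178 + T))
1/(7999 - 26031) - Z(-64, 131) = 1/(7999 - 26031) - (19402 + 109*(-64) + 178*131 - 64*131) = 1/(-18032) - (19402 - 6976 + 23318 - 8384) = -1/18032 - 1*27360 = -1/18032 - 27360 = -493355521/18032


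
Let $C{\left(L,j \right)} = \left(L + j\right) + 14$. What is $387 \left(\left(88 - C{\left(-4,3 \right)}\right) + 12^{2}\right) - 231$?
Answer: $84522$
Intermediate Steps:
$C{\left(L,j \right)} = 14 + L + j$
$387 \left(\left(88 - C{\left(-4,3 \right)}\right) + 12^{2}\right) - 231 = 387 \left(\left(88 - \left(14 - 4 + 3\right)\right) + 12^{2}\right) - 231 = 387 \left(\left(88 - 13\right) + 144\right) - 231 = 387 \left(75 + 144\right) - 231 = 387 \cdot 219 - 231 = 84753 - 231 = 84522$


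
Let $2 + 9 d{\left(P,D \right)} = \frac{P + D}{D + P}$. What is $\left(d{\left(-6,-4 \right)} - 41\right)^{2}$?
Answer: $\frac{136900}{81} \approx 1690.1$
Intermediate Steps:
$d{\left(P,D \right)} = - \frac{1}{9}$ ($d{\left(P,D \right)} = - \frac{2}{9} + \frac{\left(P + D\right) \frac{1}{D + P}}{9} = - \frac{2}{9} + \frac{\left(D + P\right) \frac{1}{D + P}}{9} = - \frac{2}{9} + \frac{1}{9} \cdot 1 = - \frac{2}{9} + \frac{1}{9} = - \frac{1}{9}$)
$\left(d{\left(-6,-4 \right)} - 41\right)^{2} = \left(- \frac{1}{9} - 41\right)^{2} = \left(- \frac{370}{9}\right)^{2} = \frac{136900}{81}$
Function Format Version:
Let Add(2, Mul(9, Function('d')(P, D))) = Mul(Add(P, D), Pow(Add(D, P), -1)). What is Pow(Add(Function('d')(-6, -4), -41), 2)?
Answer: Rational(136900, 81) ≈ 1690.1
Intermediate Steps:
Function('d')(P, D) = Rational(-1, 9) (Function('d')(P, D) = Add(Rational(-2, 9), Mul(Rational(1, 9), Mul(Add(P, D), Pow(Add(D, P), -1)))) = Add(Rational(-2, 9), Mul(Rational(1, 9), Mul(Add(D, P), Pow(Add(D, P), -1)))) = Add(Rational(-2, 9), Mul(Rational(1, 9), 1)) = Add(Rational(-2, 9), Rational(1, 9)) = Rational(-1, 9))
Pow(Add(Function('d')(-6, -4), -41), 2) = Pow(Add(Rational(-1, 9), -41), 2) = Pow(Rational(-370, 9), 2) = Rational(136900, 81)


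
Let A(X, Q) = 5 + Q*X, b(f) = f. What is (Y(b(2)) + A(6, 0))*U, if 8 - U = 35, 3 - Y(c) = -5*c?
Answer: -486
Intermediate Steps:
Y(c) = 3 + 5*c (Y(c) = 3 - (-5)*c = 3 + 5*c)
U = -27 (U = 8 - 1*35 = 8 - 35 = -27)
(Y(b(2)) + A(6, 0))*U = ((3 + 5*2) + (5 + 0*6))*(-27) = ((3 + 10) + (5 + 0))*(-27) = (13 + 5)*(-27) = 18*(-27) = -486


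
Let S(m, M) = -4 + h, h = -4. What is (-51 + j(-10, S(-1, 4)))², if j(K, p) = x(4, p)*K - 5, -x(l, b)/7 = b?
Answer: 379456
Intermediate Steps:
x(l, b) = -7*b
S(m, M) = -8 (S(m, M) = -4 - 4 = -8)
j(K, p) = -5 - 7*K*p (j(K, p) = (-7*p)*K - 5 = -7*K*p - 5 = -5 - 7*K*p)
(-51 + j(-10, S(-1, 4)))² = (-51 + (-5 - 7*(-10)*(-8)))² = (-51 + (-5 - 560))² = (-51 - 565)² = (-616)² = 379456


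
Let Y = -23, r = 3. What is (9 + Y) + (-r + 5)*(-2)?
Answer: -18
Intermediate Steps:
(9 + Y) + (-r + 5)*(-2) = (9 - 23) + (-1*3 + 5)*(-2) = -14 + (-3 + 5)*(-2) = -14 + 2*(-2) = -14 - 4 = -18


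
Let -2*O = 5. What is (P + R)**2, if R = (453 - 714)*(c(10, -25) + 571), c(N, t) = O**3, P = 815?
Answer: 1329646528609/64 ≈ 2.0776e+10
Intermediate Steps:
O = -5/2 (O = -1/2*5 = -5/2 ≈ -2.5000)
c(N, t) = -125/8 (c(N, t) = (-5/2)**3 = -125/8)
R = -1159623/8 (R = (453 - 714)*(-125/8 + 571) = -261*4443/8 = -1159623/8 ≈ -1.4495e+5)
(P + R)**2 = (815 - 1159623/8)**2 = (-1153103/8)**2 = 1329646528609/64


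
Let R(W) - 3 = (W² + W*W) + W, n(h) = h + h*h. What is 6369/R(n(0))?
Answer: 2123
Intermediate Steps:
n(h) = h + h²
R(W) = 3 + W + 2*W² (R(W) = 3 + ((W² + W*W) + W) = 3 + ((W² + W²) + W) = 3 + (2*W² + W) = 3 + (W + 2*W²) = 3 + W + 2*W²)
6369/R(n(0)) = 6369/(3 + 0*(1 + 0) + 2*(0*(1 + 0))²) = 6369/(3 + 0*1 + 2*(0*1)²) = 6369/(3 + 0 + 2*0²) = 6369/(3 + 0 + 2*0) = 6369/(3 + 0 + 0) = 6369/3 = 6369*(⅓) = 2123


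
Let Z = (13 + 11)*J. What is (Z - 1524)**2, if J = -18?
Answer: 3825936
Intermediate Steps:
Z = -432 (Z = (13 + 11)*(-18) = 24*(-18) = -432)
(Z - 1524)**2 = (-432 - 1524)**2 = (-1956)**2 = 3825936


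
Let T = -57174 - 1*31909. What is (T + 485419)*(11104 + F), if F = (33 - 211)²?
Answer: 16958424768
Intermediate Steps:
T = -89083 (T = -57174 - 31909 = -89083)
F = 31684 (F = (-178)² = 31684)
(T + 485419)*(11104 + F) = (-89083 + 485419)*(11104 + 31684) = 396336*42788 = 16958424768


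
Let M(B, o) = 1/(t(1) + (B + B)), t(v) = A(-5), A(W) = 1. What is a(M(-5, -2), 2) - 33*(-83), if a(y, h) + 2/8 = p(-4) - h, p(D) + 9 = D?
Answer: 10895/4 ≈ 2723.8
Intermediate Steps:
p(D) = -9 + D
t(v) = 1
M(B, o) = 1/(1 + 2*B) (M(B, o) = 1/(1 + (B + B)) = 1/(1 + 2*B))
a(y, h) = -53/4 - h (a(y, h) = -¼ + ((-9 - 4) - h) = -¼ + (-13 - h) = -53/4 - h)
a(M(-5, -2), 2) - 33*(-83) = (-53/4 - 1*2) - 33*(-83) = (-53/4 - 2) + 2739 = -61/4 + 2739 = 10895/4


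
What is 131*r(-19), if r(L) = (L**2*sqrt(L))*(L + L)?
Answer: -1797058*I*sqrt(19) ≈ -7.8332e+6*I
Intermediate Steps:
r(L) = 2*L**(7/2) (r(L) = L**(5/2)*(2*L) = 2*L**(7/2))
131*r(-19) = 131*(2*(-19)**(7/2)) = 131*(2*(-6859*I*sqrt(19))) = 131*(-13718*I*sqrt(19)) = -1797058*I*sqrt(19)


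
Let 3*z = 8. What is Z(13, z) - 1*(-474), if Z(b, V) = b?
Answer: 487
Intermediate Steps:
z = 8/3 (z = (⅓)*8 = 8/3 ≈ 2.6667)
Z(13, z) - 1*(-474) = 13 - 1*(-474) = 13 + 474 = 487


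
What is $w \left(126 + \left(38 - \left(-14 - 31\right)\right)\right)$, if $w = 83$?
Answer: $17347$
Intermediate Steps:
$w \left(126 + \left(38 - \left(-14 - 31\right)\right)\right) = 83 \left(126 + \left(38 - \left(-14 - 31\right)\right)\right) = 83 \left(126 + \left(38 - -45\right)\right) = 83 \left(126 + \left(38 + 45\right)\right) = 83 \left(126 + 83\right) = 83 \cdot 209 = 17347$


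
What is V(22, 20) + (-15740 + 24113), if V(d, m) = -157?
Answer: 8216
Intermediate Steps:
V(22, 20) + (-15740 + 24113) = -157 + (-15740 + 24113) = -157 + 8373 = 8216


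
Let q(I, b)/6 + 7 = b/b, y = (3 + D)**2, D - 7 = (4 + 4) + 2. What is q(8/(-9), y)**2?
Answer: 1296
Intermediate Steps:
D = 17 (D = 7 + ((4 + 4) + 2) = 7 + (8 + 2) = 7 + 10 = 17)
y = 400 (y = (3 + 17)**2 = 20**2 = 400)
q(I, b) = -36 (q(I, b) = -42 + 6*(b/b) = -42 + 6*1 = -42 + 6 = -36)
q(8/(-9), y)**2 = (-36)**2 = 1296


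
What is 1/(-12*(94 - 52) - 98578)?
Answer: -1/99082 ≈ -1.0093e-5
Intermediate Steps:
1/(-12*(94 - 52) - 98578) = 1/(-12*42 - 98578) = 1/(-504 - 98578) = 1/(-99082) = -1/99082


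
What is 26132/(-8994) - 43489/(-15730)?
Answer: -9958147/70737810 ≈ -0.14078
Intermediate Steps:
26132/(-8994) - 43489/(-15730) = 26132*(-1/8994) - 43489*(-1/15730) = -13066/4497 + 43489/15730 = -9958147/70737810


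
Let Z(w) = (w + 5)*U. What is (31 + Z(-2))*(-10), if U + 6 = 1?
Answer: -160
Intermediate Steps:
U = -5 (U = -6 + 1 = -5)
Z(w) = -25 - 5*w (Z(w) = (w + 5)*(-5) = (5 + w)*(-5) = -25 - 5*w)
(31 + Z(-2))*(-10) = (31 + (-25 - 5*(-2)))*(-10) = (31 + (-25 + 10))*(-10) = (31 - 15)*(-10) = 16*(-10) = -160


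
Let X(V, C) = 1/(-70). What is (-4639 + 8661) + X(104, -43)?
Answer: 281539/70 ≈ 4022.0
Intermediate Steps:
X(V, C) = -1/70
(-4639 + 8661) + X(104, -43) = (-4639 + 8661) - 1/70 = 4022 - 1/70 = 281539/70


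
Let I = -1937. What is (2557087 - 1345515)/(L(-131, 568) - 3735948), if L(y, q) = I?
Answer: -1211572/3737885 ≈ -0.32413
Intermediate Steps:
L(y, q) = -1937
(2557087 - 1345515)/(L(-131, 568) - 3735948) = (2557087 - 1345515)/(-1937 - 3735948) = 1211572/(-3737885) = 1211572*(-1/3737885) = -1211572/3737885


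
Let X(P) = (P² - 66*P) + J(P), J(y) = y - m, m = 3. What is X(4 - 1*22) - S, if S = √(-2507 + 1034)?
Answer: 1491 - I*√1473 ≈ 1491.0 - 38.38*I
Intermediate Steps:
J(y) = -3 + y (J(y) = y - 1*3 = y - 3 = -3 + y)
X(P) = -3 + P² - 65*P (X(P) = (P² - 66*P) + (-3 + P) = -3 + P² - 65*P)
S = I*√1473 (S = √(-1473) = I*√1473 ≈ 38.38*I)
X(4 - 1*22) - S = (-3 + (4 - 1*22)² - 65*(4 - 1*22)) - I*√1473 = (-3 + (4 - 22)² - 65*(4 - 22)) - I*√1473 = (-3 + (-18)² - 65*(-18)) - I*√1473 = (-3 + 324 + 1170) - I*√1473 = 1491 - I*√1473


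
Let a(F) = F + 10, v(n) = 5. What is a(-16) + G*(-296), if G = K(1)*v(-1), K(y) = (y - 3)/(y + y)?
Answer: 1474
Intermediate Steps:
K(y) = (-3 + y)/(2*y) (K(y) = (-3 + y)/((2*y)) = (-3 + y)*(1/(2*y)) = (-3 + y)/(2*y))
a(F) = 10 + F
G = -5 (G = ((1/2)*(-3 + 1)/1)*5 = ((1/2)*1*(-2))*5 = -1*5 = -5)
a(-16) + G*(-296) = (10 - 16) - 5*(-296) = -6 + 1480 = 1474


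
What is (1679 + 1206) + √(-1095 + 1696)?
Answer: 2885 + √601 ≈ 2909.5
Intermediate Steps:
(1679 + 1206) + √(-1095 + 1696) = 2885 + √601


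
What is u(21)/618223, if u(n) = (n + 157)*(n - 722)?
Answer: -124778/618223 ≈ -0.20183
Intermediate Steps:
u(n) = (-722 + n)*(157 + n) (u(n) = (157 + n)*(-722 + n) = (-722 + n)*(157 + n))
u(21)/618223 = (-113354 + 21**2 - 565*21)/618223 = (-113354 + 441 - 11865)*(1/618223) = -124778*1/618223 = -124778/618223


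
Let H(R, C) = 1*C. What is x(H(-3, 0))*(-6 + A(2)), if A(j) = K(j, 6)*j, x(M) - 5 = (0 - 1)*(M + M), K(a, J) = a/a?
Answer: -20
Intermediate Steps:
H(R, C) = C
K(a, J) = 1
x(M) = 5 - 2*M (x(M) = 5 + (0 - 1)*(M + M) = 5 - 2*M)
A(j) = j (A(j) = 1*j = j)
x(H(-3, 0))*(-6 + A(2)) = (5 - 2*0)*(-6 + 2) = (5 + 0)*(-4) = 5*(-4) = -20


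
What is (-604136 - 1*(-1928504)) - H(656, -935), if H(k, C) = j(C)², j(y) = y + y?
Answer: -2172532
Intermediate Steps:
j(y) = 2*y
H(k, C) = 4*C² (H(k, C) = (2*C)² = 4*C²)
(-604136 - 1*(-1928504)) - H(656, -935) = (-604136 - 1*(-1928504)) - 4*(-935)² = (-604136 + 1928504) - 4*874225 = 1324368 - 1*3496900 = 1324368 - 3496900 = -2172532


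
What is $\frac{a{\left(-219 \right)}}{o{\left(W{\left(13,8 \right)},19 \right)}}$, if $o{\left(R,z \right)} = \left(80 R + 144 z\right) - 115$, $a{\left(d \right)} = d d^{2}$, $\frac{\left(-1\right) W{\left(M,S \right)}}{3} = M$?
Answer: $\frac{10503459}{499} \approx 21049.0$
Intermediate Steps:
$W{\left(M,S \right)} = - 3 M$
$a{\left(d \right)} = d^{3}$
$o{\left(R,z \right)} = -115 + 80 R + 144 z$
$\frac{a{\left(-219 \right)}}{o{\left(W{\left(13,8 \right)},19 \right)}} = \frac{\left(-219\right)^{3}}{-115 + 80 \left(\left(-3\right) 13\right) + 144 \cdot 19} = - \frac{10503459}{-115 + 80 \left(-39\right) + 2736} = - \frac{10503459}{-115 - 3120 + 2736} = - \frac{10503459}{-499} = \left(-10503459\right) \left(- \frac{1}{499}\right) = \frac{10503459}{499}$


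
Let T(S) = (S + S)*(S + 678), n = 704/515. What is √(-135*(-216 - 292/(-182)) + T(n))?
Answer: √67648628513102/46865 ≈ 175.50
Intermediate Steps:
n = 704/515 (n = 704*(1/515) = 704/515 ≈ 1.3670)
T(S) = 2*S*(678 + S) (T(S) = (2*S)*(678 + S) = 2*S*(678 + S))
√(-135*(-216 - 292/(-182)) + T(n)) = √(-135*(-216 - 292/(-182)) + 2*(704/515)*(678 + 704/515)) = √(-135*(-216 - 292*(-1/182)) + 2*(704/515)*(349874/515)) = √(-135*(-216 + 146/91) + 492622592/265225) = √(-135*(-19510/91) + 492622592/265225) = √(2633850/91 + 492622592/265225) = √(743391522122/24135475) = √67648628513102/46865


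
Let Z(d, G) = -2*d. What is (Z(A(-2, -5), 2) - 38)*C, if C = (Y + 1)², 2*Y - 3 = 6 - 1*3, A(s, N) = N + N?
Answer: -288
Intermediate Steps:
A(s, N) = 2*N
Y = 3 (Y = 3/2 + (6 - 1*3)/2 = 3/2 + (6 - 3)/2 = 3/2 + (½)*3 = 3/2 + 3/2 = 3)
C = 16 (C = (3 + 1)² = 4² = 16)
(Z(A(-2, -5), 2) - 38)*C = (-4*(-5) - 38)*16 = (-2*(-10) - 38)*16 = (20 - 38)*16 = -18*16 = -288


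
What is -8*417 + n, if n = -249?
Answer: -3585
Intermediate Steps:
-8*417 + n = -8*417 - 249 = -3336 - 249 = -3585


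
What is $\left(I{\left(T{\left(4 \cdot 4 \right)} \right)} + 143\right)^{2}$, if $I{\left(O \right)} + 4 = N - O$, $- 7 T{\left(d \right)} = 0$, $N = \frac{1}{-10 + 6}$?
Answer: $\frac{308025}{16} \approx 19252.0$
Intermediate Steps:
$N = - \frac{1}{4}$ ($N = \frac{1}{-4} = - \frac{1}{4} \approx -0.25$)
$T{\left(d \right)} = 0$ ($T{\left(d \right)} = \left(- \frac{1}{7}\right) 0 = 0$)
$I{\left(O \right)} = - \frac{17}{4} - O$ ($I{\left(O \right)} = -4 - \left(\frac{1}{4} + O\right) = - \frac{17}{4} - O$)
$\left(I{\left(T{\left(4 \cdot 4 \right)} \right)} + 143\right)^{2} = \left(\left(- \frac{17}{4} - 0\right) + 143\right)^{2} = \left(\left(- \frac{17}{4} + 0\right) + 143\right)^{2} = \left(- \frac{17}{4} + 143\right)^{2} = \left(\frac{555}{4}\right)^{2} = \frac{308025}{16}$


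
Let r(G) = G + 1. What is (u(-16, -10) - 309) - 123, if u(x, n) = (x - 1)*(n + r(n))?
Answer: -109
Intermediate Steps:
r(G) = 1 + G
u(x, n) = (1 + 2*n)*(-1 + x) (u(x, n) = (x - 1)*(n + (1 + n)) = (-1 + x)*(1 + 2*n) = (1 + 2*n)*(-1 + x))
(u(-16, -10) - 309) - 123 = ((-1 - 16 - 2*(-10) + 2*(-10)*(-16)) - 309) - 123 = ((-1 - 16 + 20 + 320) - 309) - 123 = (323 - 309) - 123 = 14 - 123 = -109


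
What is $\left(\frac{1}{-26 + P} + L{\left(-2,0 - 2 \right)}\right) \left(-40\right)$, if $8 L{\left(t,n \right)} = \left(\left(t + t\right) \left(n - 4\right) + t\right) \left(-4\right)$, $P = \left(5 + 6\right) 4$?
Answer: $\frac{3940}{9} \approx 437.78$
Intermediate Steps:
$P = 44$ ($P = 11 \cdot 4 = 44$)
$L{\left(t,n \right)} = - \frac{t}{2} - t \left(-4 + n\right)$ ($L{\left(t,n \right)} = \frac{\left(\left(t + t\right) \left(n - 4\right) + t\right) \left(-4\right)}{8} = \frac{\left(2 t \left(-4 + n\right) + t\right) \left(-4\right)}{8} = \frac{\left(t + 2 t \left(-4 + n\right)\right) \left(-4\right)}{8} = \frac{- 4 t - 8 t \left(-4 + n\right)}{8} = - \frac{t}{2} - t \left(-4 + n\right)$)
$\left(\frac{1}{-26 + P} + L{\left(-2,0 - 2 \right)}\right) \left(-40\right) = \left(\frac{1}{-26 + 44} + \frac{1}{2} \left(-2\right) \left(7 - 2 \left(0 - 2\right)\right)\right) \left(-40\right) = \left(\frac{1}{18} + \frac{1}{2} \left(-2\right) \left(7 - 2 \left(0 - 2\right)\right)\right) \left(-40\right) = \left(\frac{1}{18} + \frac{1}{2} \left(-2\right) \left(7 - -4\right)\right) \left(-40\right) = \left(\frac{1}{18} + \frac{1}{2} \left(-2\right) \left(7 + 4\right)\right) \left(-40\right) = \left(\frac{1}{18} + \frac{1}{2} \left(-2\right) 11\right) \left(-40\right) = \left(\frac{1}{18} - 11\right) \left(-40\right) = \left(- \frac{197}{18}\right) \left(-40\right) = \frac{3940}{9}$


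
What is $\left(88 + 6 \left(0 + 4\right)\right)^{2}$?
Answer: $12544$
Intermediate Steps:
$\left(88 + 6 \left(0 + 4\right)\right)^{2} = \left(88 + 6 \cdot 4\right)^{2} = \left(88 + 24\right)^{2} = 112^{2} = 12544$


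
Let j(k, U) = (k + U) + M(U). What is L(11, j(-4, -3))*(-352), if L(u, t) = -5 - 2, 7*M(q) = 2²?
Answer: 2464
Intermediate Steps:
M(q) = 4/7 (M(q) = (⅐)*2² = (⅐)*4 = 4/7)
j(k, U) = 4/7 + U + k (j(k, U) = (k + U) + 4/7 = (U + k) + 4/7 = 4/7 + U + k)
L(u, t) = -7
L(11, j(-4, -3))*(-352) = -7*(-352) = 2464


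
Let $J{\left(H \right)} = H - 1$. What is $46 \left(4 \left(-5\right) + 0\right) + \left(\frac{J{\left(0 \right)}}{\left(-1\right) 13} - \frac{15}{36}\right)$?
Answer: $- \frac{143573}{156} \approx -920.34$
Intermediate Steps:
$J{\left(H \right)} = -1 + H$
$46 \left(4 \left(-5\right) + 0\right) + \left(\frac{J{\left(0 \right)}}{\left(-1\right) 13} - \frac{15}{36}\right) = 46 \left(4 \left(-5\right) + 0\right) - \left(\frac{5}{12} - \frac{-1 + 0}{\left(-1\right) 13}\right) = 46 \left(-20 + 0\right) - \frac{53}{156} = 46 \left(-20\right) - \frac{53}{156} = -920 + \left(\frac{1}{13} - \frac{5}{12}\right) = -920 - \frac{53}{156} = - \frac{143573}{156}$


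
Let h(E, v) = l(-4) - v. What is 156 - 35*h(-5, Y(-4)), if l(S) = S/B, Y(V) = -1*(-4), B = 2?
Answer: 366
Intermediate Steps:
Y(V) = 4
l(S) = S/2
h(E, v) = -2 - v (h(E, v) = (½)*(-4) - v = -2 - v)
156 - 35*h(-5, Y(-4)) = 156 - 35*(-2 - 1*4) = 156 - 35*(-2 - 4) = 156 - 35*(-6) = 156 + 210 = 366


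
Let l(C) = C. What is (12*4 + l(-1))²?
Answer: 2209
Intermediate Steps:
(12*4 + l(-1))² = (12*4 - 1)² = (48 - 1)² = 47² = 2209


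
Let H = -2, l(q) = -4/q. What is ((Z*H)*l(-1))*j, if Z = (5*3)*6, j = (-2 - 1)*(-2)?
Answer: -4320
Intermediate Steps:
j = 6 (j = -3*(-2) = 6)
Z = 90 (Z = 15*6 = 90)
((Z*H)*l(-1))*j = ((90*(-2))*(-4/(-1)))*6 = -(-720)*(-1)*6 = -180*4*6 = -720*6 = -4320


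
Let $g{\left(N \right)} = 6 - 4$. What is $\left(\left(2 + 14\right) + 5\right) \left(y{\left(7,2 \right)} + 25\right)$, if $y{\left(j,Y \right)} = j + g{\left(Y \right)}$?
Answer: $714$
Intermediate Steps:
$g{\left(N \right)} = 2$ ($g{\left(N \right)} = 6 - 4 = 2$)
$y{\left(j,Y \right)} = 2 + j$ ($y{\left(j,Y \right)} = j + 2 = 2 + j$)
$\left(\left(2 + 14\right) + 5\right) \left(y{\left(7,2 \right)} + 25\right) = \left(\left(2 + 14\right) + 5\right) \left(\left(2 + 7\right) + 25\right) = \left(16 + 5\right) \left(9 + 25\right) = 21 \cdot 34 = 714$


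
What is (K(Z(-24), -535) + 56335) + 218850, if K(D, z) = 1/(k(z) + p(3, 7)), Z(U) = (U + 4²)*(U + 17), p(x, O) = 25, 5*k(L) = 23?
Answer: 40727385/148 ≈ 2.7519e+5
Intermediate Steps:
k(L) = 23/5 (k(L) = (⅕)*23 = 23/5)
Z(U) = (16 + U)*(17 + U) (Z(U) = (U + 16)*(17 + U) = (16 + U)*(17 + U))
K(D, z) = 5/148 (K(D, z) = 1/(23/5 + 25) = 1/(148/5) = 5/148)
(K(Z(-24), -535) + 56335) + 218850 = (5/148 + 56335) + 218850 = 8337585/148 + 218850 = 40727385/148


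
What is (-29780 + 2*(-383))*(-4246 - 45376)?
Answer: 1515753612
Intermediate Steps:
(-29780 + 2*(-383))*(-4246 - 45376) = (-29780 - 766)*(-49622) = -30546*(-49622) = 1515753612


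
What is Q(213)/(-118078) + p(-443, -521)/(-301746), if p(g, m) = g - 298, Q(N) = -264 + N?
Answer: 8573737/2969130349 ≈ 0.0028876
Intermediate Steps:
p(g, m) = -298 + g
Q(213)/(-118078) + p(-443, -521)/(-301746) = (-264 + 213)/(-118078) + (-298 - 443)/(-301746) = -51*(-1/118078) - 741*(-1/301746) = 51/118078 + 247/100582 = 8573737/2969130349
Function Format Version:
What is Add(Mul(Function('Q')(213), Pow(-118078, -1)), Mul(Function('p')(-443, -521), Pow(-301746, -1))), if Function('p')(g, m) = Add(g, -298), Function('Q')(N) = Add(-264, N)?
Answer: Rational(8573737, 2969130349) ≈ 0.0028876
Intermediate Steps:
Function('p')(g, m) = Add(-298, g)
Add(Mul(Function('Q')(213), Pow(-118078, -1)), Mul(Function('p')(-443, -521), Pow(-301746, -1))) = Add(Mul(Add(-264, 213), Pow(-118078, -1)), Mul(Add(-298, -443), Pow(-301746, -1))) = Add(Mul(-51, Rational(-1, 118078)), Mul(-741, Rational(-1, 301746))) = Add(Rational(51, 118078), Rational(247, 100582)) = Rational(8573737, 2969130349)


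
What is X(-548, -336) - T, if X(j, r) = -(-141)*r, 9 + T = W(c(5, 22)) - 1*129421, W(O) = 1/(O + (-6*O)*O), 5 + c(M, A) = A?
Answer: 140886719/1717 ≈ 82054.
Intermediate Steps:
c(M, A) = -5 + A
W(O) = 1/(O - 6*O**2)
T = -222231311/1717 (T = -9 + (-1/((-5 + 22)*(-1 + 6*(-5 + 22))) - 1*129421) = -9 + (-1/(17*(-1 + 6*17)) - 129421) = -9 + (-1*1/17/(-1 + 102) - 129421) = -9 + (-1*1/17/101 - 129421) = -9 + (-1*1/17*1/101 - 129421) = -9 + (-1/1717 - 129421) = -9 - 222215858/1717 = -222231311/1717 ≈ -1.2943e+5)
X(j, r) = 141*r
X(-548, -336) - T = 141*(-336) - 1*(-222231311/1717) = -47376 + 222231311/1717 = 140886719/1717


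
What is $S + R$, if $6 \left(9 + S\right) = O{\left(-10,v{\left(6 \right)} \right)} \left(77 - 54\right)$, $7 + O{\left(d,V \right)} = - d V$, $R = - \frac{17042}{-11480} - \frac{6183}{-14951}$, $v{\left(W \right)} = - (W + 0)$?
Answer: $- \frac{67951781477}{257456220} \approx -263.94$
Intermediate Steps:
$v{\left(W \right)} = - W$
$R = \frac{162887891}{85818740}$ ($R = \left(-17042\right) \left(- \frac{1}{11480}\right) - - \frac{6183}{14951} = \frac{8521}{5740} + \frac{6183}{14951} = \frac{162887891}{85818740} \approx 1.898$)
$O{\left(d,V \right)} = -7 - V d$ ($O{\left(d,V \right)} = -7 + - d V = -7 - V d$)
$S = - \frac{1595}{6}$ ($S = -9 + \frac{\left(-7 - \left(-1\right) 6 \left(-10\right)\right) \left(77 - 54\right)}{6} = -9 + \frac{\left(-7 - \left(-6\right) \left(-10\right)\right) 23}{6} = -9 + \frac{\left(-7 - 60\right) 23}{6} = -9 + \frac{\left(-67\right) 23}{6} = -9 + \frac{1}{6} \left(-1541\right) = -9 - \frac{1541}{6} = - \frac{1595}{6} \approx -265.83$)
$S + R = - \frac{1595}{6} + \frac{162887891}{85818740} = - \frac{67951781477}{257456220}$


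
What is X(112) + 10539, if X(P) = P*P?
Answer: 23083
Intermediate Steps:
X(P) = P**2
X(112) + 10539 = 112**2 + 10539 = 12544 + 10539 = 23083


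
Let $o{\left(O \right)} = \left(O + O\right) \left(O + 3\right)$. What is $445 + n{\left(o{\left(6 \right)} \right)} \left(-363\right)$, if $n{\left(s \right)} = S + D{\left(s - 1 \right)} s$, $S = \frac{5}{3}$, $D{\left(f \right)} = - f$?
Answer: $4194668$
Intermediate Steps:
$S = \frac{5}{3}$ ($S = 5 \cdot \frac{1}{3} = \frac{5}{3} \approx 1.6667$)
$o{\left(O \right)} = 2 O \left(3 + O\right)$
$n{\left(s \right)} = \frac{5}{3} + s \left(1 - s\right)$ ($n{\left(s \right)} = \frac{5}{3} + - (s - 1) s = \frac{5}{3} + - (-1 + s) s = \frac{5}{3} + \left(1 - s\right) s = \frac{5}{3} + s \left(1 - s\right)$)
$445 + n{\left(o{\left(6 \right)} \right)} \left(-363\right) = 445 + \left(\frac{5}{3} + 2 \cdot 6 \left(3 + 6\right) - \left(2 \cdot 6 \left(3 + 6\right)\right)^{2}\right) \left(-363\right) = 445 + \left(\frac{5}{3} + 2 \cdot 6 \cdot 9 - \left(2 \cdot 6 \cdot 9\right)^{2}\right) \left(-363\right) = 445 + \left(\frac{5}{3} + 108 - 108^{2}\right) \left(-363\right) = 445 + \left(\frac{5}{3} + 108 - 11664\right) \left(-363\right) = 445 - -4194223 = 445 + 4194223 = 4194668$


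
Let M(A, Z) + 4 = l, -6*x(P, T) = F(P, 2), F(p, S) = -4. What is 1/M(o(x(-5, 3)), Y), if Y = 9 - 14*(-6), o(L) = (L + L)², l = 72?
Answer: 1/68 ≈ 0.014706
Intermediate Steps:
x(P, T) = ⅔ (x(P, T) = -⅙*(-4) = ⅔)
o(L) = 4*L² (o(L) = (2*L)² = 4*L²)
Y = 93 (Y = 9 + 84 = 93)
M(A, Z) = 68 (M(A, Z) = -4 + 72 = 68)
1/M(o(x(-5, 3)), Y) = 1/68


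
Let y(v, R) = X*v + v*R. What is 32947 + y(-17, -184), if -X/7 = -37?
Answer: 31672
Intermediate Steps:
X = 259 (X = -7*(-37) = 259)
y(v, R) = 259*v + R*v (y(v, R) = 259*v + v*R = 259*v + R*v)
32947 + y(-17, -184) = 32947 - 17*(259 - 184) = 32947 - 17*75 = 32947 - 1275 = 31672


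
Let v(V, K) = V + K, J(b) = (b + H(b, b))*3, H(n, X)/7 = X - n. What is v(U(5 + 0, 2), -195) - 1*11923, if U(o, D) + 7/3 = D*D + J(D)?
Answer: -36331/3 ≈ -12110.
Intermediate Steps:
H(n, X) = -7*n + 7*X (H(n, X) = 7*(X - n) = -7*n + 7*X)
J(b) = 3*b (J(b) = (b + (-7*b + 7*b))*3 = (b + 0)*3 = b*3 = 3*b)
U(o, D) = -7/3 + D² + 3*D (U(o, D) = -7/3 + (D*D + 3*D) = -7/3 + (D² + 3*D) = -7/3 + D² + 3*D)
v(V, K) = K + V
v(U(5 + 0, 2), -195) - 1*11923 = (-195 + (-7/3 + 2² + 3*2)) - 1*11923 = (-195 + (-7/3 + 4 + 6)) - 11923 = (-195 + 23/3) - 11923 = -562/3 - 11923 = -36331/3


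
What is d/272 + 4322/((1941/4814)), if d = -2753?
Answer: 5653917803/527952 ≈ 10709.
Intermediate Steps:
d/272 + 4322/((1941/4814)) = -2753/272 + 4322/((1941/4814)) = -2753*1/272 + 4322/((1941*(1/4814))) = -2753/272 + 4322/(1941/4814) = -2753/272 + 4322*(4814/1941) = -2753/272 + 20806108/1941 = 5653917803/527952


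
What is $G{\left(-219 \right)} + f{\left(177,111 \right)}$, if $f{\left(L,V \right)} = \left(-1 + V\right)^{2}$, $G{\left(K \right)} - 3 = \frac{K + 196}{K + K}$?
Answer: $\frac{5301137}{438} \approx 12103.0$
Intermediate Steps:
$G{\left(K \right)} = 3 + \frac{196 + K}{2 K}$ ($G{\left(K \right)} = 3 + \frac{K + 196}{K + K} = 3 + \frac{196 + K}{2 K}$)
$G{\left(-219 \right)} + f{\left(177,111 \right)} = \left(\frac{7}{2} + \frac{98}{-219}\right) + \left(-1 + 111\right)^{2} = \left(\frac{7}{2} + 98 \left(- \frac{1}{219}\right)\right) + 110^{2} = \left(\frac{7}{2} - \frac{98}{219}\right) + 12100 = \frac{1337}{438} + 12100 = \frac{5301137}{438}$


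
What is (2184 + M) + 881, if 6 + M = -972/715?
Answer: 2186213/715 ≈ 3057.6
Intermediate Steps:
M = -5262/715 (M = -6 - 972/715 = -5262/715 ≈ -7.3594)
(2184 + M) + 881 = (2184 - 5262/715) + 881 = 1556298/715 + 881 = 2186213/715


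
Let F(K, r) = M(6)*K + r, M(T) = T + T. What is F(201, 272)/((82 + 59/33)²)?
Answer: 2922876/7645225 ≈ 0.38231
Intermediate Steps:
M(T) = 2*T
F(K, r) = r + 12*K (F(K, r) = (2*6)*K + r = 12*K + r = r + 12*K)
F(201, 272)/((82 + 59/33)²) = (272 + 12*201)/((82 + 59/33)²) = (272 + 2412)/((82 + 59*(1/33))²) = 2684/((82 + 59/33)²) = 2684/((2765/33)²) = 2684/(7645225/1089) = 2684*(1089/7645225) = 2922876/7645225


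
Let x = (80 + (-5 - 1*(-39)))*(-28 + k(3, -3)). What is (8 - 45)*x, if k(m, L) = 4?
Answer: 101232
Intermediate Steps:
x = -2736 (x = (80 + (-5 - 1*(-39)))*(-28 + 4) = (80 + (-5 + 39))*(-24) = (80 + 34)*(-24) = 114*(-24) = -2736)
(8 - 45)*x = (8 - 45)*(-2736) = -37*(-2736) = 101232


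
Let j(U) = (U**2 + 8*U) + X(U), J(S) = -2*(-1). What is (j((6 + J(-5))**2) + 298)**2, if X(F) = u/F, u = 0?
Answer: 24068836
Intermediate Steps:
J(S) = 2
X(F) = 0 (X(F) = 0/F = 0)
j(U) = U**2 + 8*U (j(U) = (U**2 + 8*U) + 0 = U**2 + 8*U)
(j((6 + J(-5))**2) + 298)**2 = ((6 + 2)**2*(8 + (6 + 2)**2) + 298)**2 = (8**2*(8 + 8**2) + 298)**2 = (64*(8 + 64) + 298)**2 = (64*72 + 298)**2 = (4608 + 298)**2 = 4906**2 = 24068836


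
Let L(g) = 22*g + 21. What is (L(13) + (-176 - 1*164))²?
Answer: 1089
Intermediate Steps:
L(g) = 21 + 22*g
(L(13) + (-176 - 1*164))² = ((21 + 22*13) + (-176 - 1*164))² = ((21 + 286) + (-176 - 164))² = (307 - 340)² = (-33)² = 1089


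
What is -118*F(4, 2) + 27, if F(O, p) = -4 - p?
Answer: 735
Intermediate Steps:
-118*F(4, 2) + 27 = -118*(-4 - 1*2) + 27 = -118*(-4 - 2) + 27 = -118*(-6) + 27 = 708 + 27 = 735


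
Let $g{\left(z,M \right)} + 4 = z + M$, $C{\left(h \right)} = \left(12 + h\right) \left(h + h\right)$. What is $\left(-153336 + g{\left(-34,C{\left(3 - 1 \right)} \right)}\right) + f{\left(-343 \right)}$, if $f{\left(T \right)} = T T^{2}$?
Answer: $-40506925$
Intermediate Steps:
$f{\left(T \right)} = T^{3}$
$C{\left(h \right)} = 2 h \left(12 + h\right)$ ($C{\left(h \right)} = \left(12 + h\right) 2 h = 2 h \left(12 + h\right)$)
$g{\left(z,M \right)} = -4 + M + z$ ($g{\left(z,M \right)} = -4 + \left(z + M\right) = -4 + \left(M + z\right) = -4 + M + z$)
$\left(-153336 + g{\left(-34,C{\left(3 - 1 \right)} \right)}\right) + f{\left(-343 \right)} = \left(-153336 - \left(38 - 2 \left(3 - 1\right) \left(12 + \left(3 - 1\right)\right)\right)\right) + \left(-343\right)^{3} = \left(-153336 - \left(38 - 4 \left(12 + 2\right)\right)\right) - 40353607 = \left(-153336 - \left(38 - 56\right)\right) - 40353607 = \left(-153336 - -18\right) - 40353607 = \left(-153336 + 18\right) - 40353607 = -153318 - 40353607 = -40506925$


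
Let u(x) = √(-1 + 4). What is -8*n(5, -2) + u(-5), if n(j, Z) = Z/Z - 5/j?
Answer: √3 ≈ 1.7320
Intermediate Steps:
u(x) = √3
n(j, Z) = 1 - 5/j
-8*n(5, -2) + u(-5) = -8*(-5 + 5)/5 + √3 = -8*0/5 + √3 = -8*0 + √3 = 0 + √3 = √3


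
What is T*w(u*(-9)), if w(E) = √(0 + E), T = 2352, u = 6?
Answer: 7056*I*√6 ≈ 17284.0*I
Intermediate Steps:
w(E) = √E
T*w(u*(-9)) = 2352*√(6*(-9)) = 2352*√(-54) = 2352*(3*I*√6) = 7056*I*√6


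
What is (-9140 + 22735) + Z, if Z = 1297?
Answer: 14892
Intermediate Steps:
(-9140 + 22735) + Z = (-9140 + 22735) + 1297 = 13595 + 1297 = 14892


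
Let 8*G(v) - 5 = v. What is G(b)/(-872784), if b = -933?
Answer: 1/7524 ≈ 0.00013291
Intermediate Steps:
G(v) = 5/8 + v/8
G(b)/(-872784) = (5/8 + (⅛)*(-933))/(-872784) = (5/8 - 933/8)*(-1/872784) = -116*(-1/872784) = 1/7524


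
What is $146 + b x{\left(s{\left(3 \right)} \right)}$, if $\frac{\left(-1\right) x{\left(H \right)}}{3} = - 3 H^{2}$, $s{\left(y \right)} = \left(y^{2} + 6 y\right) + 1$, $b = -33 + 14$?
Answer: $-133918$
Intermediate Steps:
$b = -19$
$s{\left(y \right)} = 1 + y^{2} + 6 y$
$x{\left(H \right)} = 9 H^{2}$ ($x{\left(H \right)} = - 3 \left(- 3 H^{2}\right) = 9 H^{2}$)
$146 + b x{\left(s{\left(3 \right)} \right)} = 146 - 19 \cdot 9 \left(1 + 3^{2} + 6 \cdot 3\right)^{2} = 146 - 19 \cdot 9 \left(1 + 9 + 18\right)^{2} = 146 - 19 \cdot 9 \cdot 28^{2} = 146 - 19 \cdot 9 \cdot 784 = 146 - 134064 = -133918$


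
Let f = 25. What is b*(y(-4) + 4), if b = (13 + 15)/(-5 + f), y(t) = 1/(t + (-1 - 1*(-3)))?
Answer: 49/10 ≈ 4.9000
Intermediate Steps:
y(t) = 1/(2 + t) (y(t) = 1/(t + (-1 + 3)) = 1/(t + 2) = 1/(2 + t))
b = 7/5 (b = (13 + 15)/(-5 + 25) = 28/20 = 28*(1/20) = 7/5 ≈ 1.4000)
b*(y(-4) + 4) = 7*(1/(2 - 4) + 4)/5 = 7*(1/(-2) + 4)/5 = 7*(-½ + 4)/5 = (7/5)*(7/2) = 49/10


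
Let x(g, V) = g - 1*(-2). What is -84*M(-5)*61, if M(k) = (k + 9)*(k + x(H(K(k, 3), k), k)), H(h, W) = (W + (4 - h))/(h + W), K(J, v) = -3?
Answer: 66612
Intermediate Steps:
H(h, W) = (4 + W - h)/(W + h)
x(g, V) = 2 + g (x(g, V) = g + 2 = 2 + g)
M(k) = (9 + k)*(2 + k + (7 + k)/(-3 + k)) (M(k) = (k + 9)*(k + (2 + (4 + k - 1*(-3))/(k - 3))) = (9 + k)*(k + (2 + (4 + k + 3)/(-3 + k))) = (9 + k)*(k + (2 + (7 + k)/(-3 + k))) = (9 + k)*(2 + k + (7 + k)/(-3 + k)))
-84*M(-5)*61 = -84*(9 - 5 + (-5)³ + 9*(-5)²)/(-3 - 5)*61 = -84*(9 - 5 - 125 + 9*25)/(-8)*61 = -(-21)*(9 - 5 - 125 + 225)/2*61 = -(-21)*104/2*61 = -84*(-13)*61 = 1092*61 = 66612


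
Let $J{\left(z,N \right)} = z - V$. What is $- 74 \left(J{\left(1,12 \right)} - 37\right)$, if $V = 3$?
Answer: $2886$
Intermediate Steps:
$J{\left(z,N \right)} = -3 + z$ ($J{\left(z,N \right)} = z - 3 = -3 + z$)
$- 74 \left(J{\left(1,12 \right)} - 37\right) = - 74 \left(\left(-3 + 1\right) - 37\right) = - 74 \left(-2 - 37\right) = \left(-74\right) \left(-39\right) = 2886$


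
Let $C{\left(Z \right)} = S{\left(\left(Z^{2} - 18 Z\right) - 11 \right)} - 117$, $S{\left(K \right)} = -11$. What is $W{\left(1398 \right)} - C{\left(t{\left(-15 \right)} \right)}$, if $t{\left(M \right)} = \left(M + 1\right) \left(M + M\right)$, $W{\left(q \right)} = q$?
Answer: $1526$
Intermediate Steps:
$t{\left(M \right)} = 2 M \left(1 + M\right)$ ($t{\left(M \right)} = \left(1 + M\right) 2 M = 2 M \left(1 + M\right)$)
$C{\left(Z \right)} = -128$ ($C{\left(Z \right)} = -11 - 117 = -128$)
$W{\left(1398 \right)} - C{\left(t{\left(-15 \right)} \right)} = 1398 - -128 = 1398 + 128 = 1526$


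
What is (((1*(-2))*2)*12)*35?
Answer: -1680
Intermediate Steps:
(((1*(-2))*2)*12)*35 = (-2*2*12)*35 = -4*12*35 = -48*35 = -1680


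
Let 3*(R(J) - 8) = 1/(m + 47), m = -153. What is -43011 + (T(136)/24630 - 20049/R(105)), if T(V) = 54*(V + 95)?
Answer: -475158951378/10439015 ≈ -45518.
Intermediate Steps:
R(J) = 2543/318 (R(J) = 8 + 1/(3*(-153 + 47)) = 8 + (⅓)/(-106) = 8 + (⅓)*(-1/106) = 8 - 1/318 = 2543/318)
T(V) = 5130 + 54*V (T(V) = 54*(95 + V) = 5130 + 54*V)
-43011 + (T(136)/24630 - 20049/R(105)) = -43011 + ((5130 + 54*136)/24630 - 20049/2543/318) = -43011 + ((5130 + 7344)*(1/24630) - 20049*318/2543) = -43011 + (12474*(1/24630) - 6375582/2543) = -43011 + (2079/4105 - 6375582/2543) = -43011 - 26166477213/10439015 = -475158951378/10439015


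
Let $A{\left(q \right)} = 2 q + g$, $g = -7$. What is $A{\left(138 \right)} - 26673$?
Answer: $-26404$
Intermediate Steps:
$A{\left(q \right)} = -7 + 2 q$ ($A{\left(q \right)} = 2 q - 7 = -7 + 2 q$)
$A{\left(138 \right)} - 26673 = \left(-7 + 2 \cdot 138\right) - 26673 = \left(-7 + 276\right) - 26673 = 269 - 26673 = -26404$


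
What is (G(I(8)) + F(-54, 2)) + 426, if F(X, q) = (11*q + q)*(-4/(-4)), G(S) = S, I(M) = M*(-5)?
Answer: 410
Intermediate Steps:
I(M) = -5*M
F(X, q) = 12*q (F(X, q) = (12*q)*(-4*(-¼)) = (12*q)*1 = 12*q)
(G(I(8)) + F(-54, 2)) + 426 = (-5*8 + 12*2) + 426 = (-40 + 24) + 426 = -16 + 426 = 410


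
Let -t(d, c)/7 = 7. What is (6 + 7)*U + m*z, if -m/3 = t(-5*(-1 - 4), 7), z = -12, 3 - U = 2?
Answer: -1751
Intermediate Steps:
U = 1 (U = 3 - 1*2 = 3 - 2 = 1)
t(d, c) = -49 (t(d, c) = -7*7 = -49)
m = 147 (m = -3*(-49) = 147)
(6 + 7)*U + m*z = (6 + 7)*1 + 147*(-12) = 13*1 - 1764 = 13 - 1764 = -1751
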